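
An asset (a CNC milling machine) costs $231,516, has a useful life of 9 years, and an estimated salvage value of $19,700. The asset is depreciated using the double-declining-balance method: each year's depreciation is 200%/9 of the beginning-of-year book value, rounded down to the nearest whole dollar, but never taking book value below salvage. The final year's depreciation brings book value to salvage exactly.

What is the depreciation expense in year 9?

Depreciable base = $231,516 − $19,700 = $211,816.
Year 1: ⌊$231,516 × 200%/9⌋ = $51,448. Book value $180,068.
Year 2: ⌊$180,068 × 200%/9⌋ = $40,015. Book value $140,053.
Year 3: ⌊$140,053 × 200%/9⌋ = $31,122. Book value $108,931.
Year 4: ⌊$108,931 × 200%/9⌋ = $24,206. Book value $84,725.
Year 5: ⌊$84,725 × 200%/9⌋ = $18,827. Book value $65,898.
Year 6: ⌊$65,898 × 200%/9⌋ = $14,644. Book value $51,254.
Year 7: ⌊$51,254 × 200%/9⌋ = $11,389. Book value $39,865.
Year 8: ⌊$39,865 × 200%/9⌋ = $8,858. Book value $31,007.
Year 9 (final): $31,007 − $19,700 = $11,307. Book value $19,700.

$11,307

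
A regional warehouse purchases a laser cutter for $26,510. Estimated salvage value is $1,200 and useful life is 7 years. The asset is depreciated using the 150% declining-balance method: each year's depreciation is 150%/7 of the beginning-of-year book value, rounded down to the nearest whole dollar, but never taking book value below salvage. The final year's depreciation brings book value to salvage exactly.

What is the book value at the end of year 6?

Depreciable base = $26,510 − $1,200 = $25,310.
Year 1: ⌊$26,510 × 150%/7⌋ = $5,680. Book value $20,830.
Year 2: ⌊$20,830 × 150%/7⌋ = $4,463. Book value $16,367.
Year 3: ⌊$16,367 × 150%/7⌋ = $3,507. Book value $12,860.
Year 4: ⌊$12,860 × 150%/7⌋ = $2,755. Book value $10,105.
Year 5: ⌊$10,105 × 150%/7⌋ = $2,165. Book value $7,940.
Year 6: ⌊$7,940 × 150%/7⌋ = $1,701. Book value $6,239.

$6,239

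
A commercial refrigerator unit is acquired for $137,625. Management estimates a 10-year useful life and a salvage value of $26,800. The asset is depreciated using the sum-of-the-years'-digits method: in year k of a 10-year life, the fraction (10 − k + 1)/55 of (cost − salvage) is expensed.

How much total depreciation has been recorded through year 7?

$98,735

Depreciable base = $137,625 − $26,800 = $110,825.
Sum of the years' digits = 10+9+8+7+6+5+4+3+2+1 = 55.
Year 1: $110,825 × 10/55 = $20,150. Book value $117,475.
Year 2: $110,825 × 9/55 = $18,135. Book value $99,340.
Year 3: $110,825 × 8/55 = $16,120. Book value $83,220.
Year 4: $110,825 × 7/55 = $14,105. Book value $69,115.
Year 5: $110,825 × 6/55 = $12,090. Book value $57,025.
Year 6: $110,825 × 5/55 = $10,075. Book value $46,950.
Year 7: $110,825 × 4/55 = $8,060. Book value $38,890.
Accumulated through year 7 = $137,625 − $38,890 = $98,735.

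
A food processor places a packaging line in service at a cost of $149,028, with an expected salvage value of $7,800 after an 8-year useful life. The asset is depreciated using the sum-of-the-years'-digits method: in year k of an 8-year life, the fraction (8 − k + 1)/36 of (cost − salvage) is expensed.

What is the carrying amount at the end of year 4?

Depreciable base = $149,028 − $7,800 = $141,228.
Sum of the years' digits = 8+7+6+5+4+3+2+1 = 36.
Year 1: $141,228 × 8/36 = $31,384. Book value $117,644.
Year 2: $141,228 × 7/36 = $27,461. Book value $90,183.
Year 3: $141,228 × 6/36 = $23,538. Book value $66,645.
Year 4: $141,228 × 5/36 = $19,615. Book value $47,030.

$47,030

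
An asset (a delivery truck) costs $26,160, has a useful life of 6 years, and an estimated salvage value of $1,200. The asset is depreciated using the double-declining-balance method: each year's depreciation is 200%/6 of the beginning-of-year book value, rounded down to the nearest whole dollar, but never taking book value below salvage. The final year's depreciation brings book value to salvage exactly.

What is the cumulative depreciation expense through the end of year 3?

Depreciable base = $26,160 − $1,200 = $24,960.
Year 1: ⌊$26,160 × 200%/6⌋ = $8,720. Book value $17,440.
Year 2: ⌊$17,440 × 200%/6⌋ = $5,813. Book value $11,627.
Year 3: ⌊$11,627 × 200%/6⌋ = $3,875. Book value $7,752.
Accumulated through year 3 = $26,160 − $7,752 = $18,408.

$18,408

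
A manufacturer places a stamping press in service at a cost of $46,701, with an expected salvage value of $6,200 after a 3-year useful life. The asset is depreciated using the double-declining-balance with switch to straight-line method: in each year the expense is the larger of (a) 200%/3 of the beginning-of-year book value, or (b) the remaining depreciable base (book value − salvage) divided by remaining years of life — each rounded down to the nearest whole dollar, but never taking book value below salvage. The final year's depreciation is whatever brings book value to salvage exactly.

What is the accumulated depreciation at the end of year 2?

Depreciable base = $46,701 − $6,200 = $40,501.
Year 1: DB = ⌊$46,701 × 200%/3⌋ = $31,134; SL = ⌊$40,501/3⌋ = $13,500 → take DB $31,134. Book value $15,567.
Year 2: DB = ⌊$15,567 × 200%/3⌋ = $10,378; SL = ⌊$9,367/2⌋ = $4,683 → take DB $10,378, capped at $9,367. Book value $6,200.
Accumulated through year 2 = $46,701 − $6,200 = $40,501.

$40,501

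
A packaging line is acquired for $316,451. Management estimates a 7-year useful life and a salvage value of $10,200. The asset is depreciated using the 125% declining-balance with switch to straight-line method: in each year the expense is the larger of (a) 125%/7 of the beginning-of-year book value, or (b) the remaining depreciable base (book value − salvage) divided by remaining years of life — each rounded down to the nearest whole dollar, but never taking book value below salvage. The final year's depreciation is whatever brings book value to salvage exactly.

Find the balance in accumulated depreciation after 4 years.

Depreciable base = $316,451 − $10,200 = $306,251.
Year 1: DB = ⌊$316,451 × 125%/7⌋ = $56,509; SL = ⌊$306,251/7⌋ = $43,750 → take DB $56,509. Book value $259,942.
Year 2: DB = ⌊$259,942 × 125%/7⌋ = $46,418; SL = ⌊$249,742/6⌋ = $41,623 → take DB $46,418. Book value $213,524.
Year 3: DB = ⌊$213,524 × 125%/7⌋ = $38,129; SL = ⌊$203,324/5⌋ = $40,664 → take SL $40,664. Book value $172,860.
Year 4: DB = ⌊$172,860 × 125%/7⌋ = $30,867; SL = ⌊$162,660/4⌋ = $40,665 → take SL $40,665. Book value $132,195.
Accumulated through year 4 = $316,451 − $132,195 = $184,256.

$184,256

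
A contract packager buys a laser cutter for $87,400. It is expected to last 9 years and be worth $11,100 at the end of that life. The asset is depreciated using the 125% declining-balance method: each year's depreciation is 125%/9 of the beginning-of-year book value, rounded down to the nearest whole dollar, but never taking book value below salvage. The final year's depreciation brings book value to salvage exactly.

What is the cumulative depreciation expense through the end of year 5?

Depreciable base = $87,400 − $11,100 = $76,300.
Year 1: ⌊$87,400 × 125%/9⌋ = $12,138. Book value $75,262.
Year 2: ⌊$75,262 × 125%/9⌋ = $10,453. Book value $64,809.
Year 3: ⌊$64,809 × 125%/9⌋ = $9,001. Book value $55,808.
Year 4: ⌊$55,808 × 125%/9⌋ = $7,751. Book value $48,057.
Year 5: ⌊$48,057 × 125%/9⌋ = $6,674. Book value $41,383.
Accumulated through year 5 = $87,400 − $41,383 = $46,017.

$46,017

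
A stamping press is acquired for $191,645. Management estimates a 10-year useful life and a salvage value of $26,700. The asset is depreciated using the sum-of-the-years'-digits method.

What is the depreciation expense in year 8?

$8,997

Depreciable base = $191,645 − $26,700 = $164,945.
Sum of the years' digits = 10+9+8+7+6+5+4+3+2+1 = 55.
Year 1: $164,945 × 10/55 = $29,990. Book value $161,655.
Year 2: $164,945 × 9/55 = $26,991. Book value $134,664.
Year 3: $164,945 × 8/55 = $23,992. Book value $110,672.
Year 4: $164,945 × 7/55 = $20,993. Book value $89,679.
Year 5: $164,945 × 6/55 = $17,994. Book value $71,685.
Year 6: $164,945 × 5/55 = $14,995. Book value $56,690.
Year 7: $164,945 × 4/55 = $11,996. Book value $44,694.
Year 8: $164,945 × 3/55 = $8,997. Book value $35,697.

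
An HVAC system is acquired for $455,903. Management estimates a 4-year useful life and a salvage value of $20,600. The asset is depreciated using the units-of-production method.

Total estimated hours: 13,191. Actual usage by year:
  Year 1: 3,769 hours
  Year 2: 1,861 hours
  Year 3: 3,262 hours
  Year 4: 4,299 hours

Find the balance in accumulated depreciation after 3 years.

$293,436

Depreciable base = $455,903 − $20,600 = $435,303.
Rate = $435,303 / 13,191 hours = $33 per hour.
Year 1: 3,769 × $33 = $124,377. Book value $331,526.
Year 2: 1,861 × $33 = $61,413. Book value $270,113.
Year 3: 3,262 × $33 = $107,646. Book value $162,467.
Accumulated through year 3 = $455,903 − $162,467 = $293,436.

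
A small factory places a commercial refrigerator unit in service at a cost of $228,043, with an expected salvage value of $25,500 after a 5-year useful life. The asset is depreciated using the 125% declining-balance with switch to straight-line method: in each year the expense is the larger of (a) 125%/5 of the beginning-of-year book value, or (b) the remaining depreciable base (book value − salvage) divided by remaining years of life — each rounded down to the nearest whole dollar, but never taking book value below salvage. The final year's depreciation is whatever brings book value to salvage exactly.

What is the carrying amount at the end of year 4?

$59,759

Depreciable base = $228,043 − $25,500 = $202,543.
Year 1: DB = ⌊$228,043 × 125%/5⌋ = $57,010; SL = ⌊$202,543/5⌋ = $40,508 → take DB $57,010. Book value $171,033.
Year 2: DB = ⌊$171,033 × 125%/5⌋ = $42,758; SL = ⌊$145,533/4⌋ = $36,383 → take DB $42,758. Book value $128,275.
Year 3: DB = ⌊$128,275 × 125%/5⌋ = $32,068; SL = ⌊$102,775/3⌋ = $34,258 → take SL $34,258. Book value $94,017.
Year 4: DB = ⌊$94,017 × 125%/5⌋ = $23,504; SL = ⌊$68,517/2⌋ = $34,258 → take SL $34,258. Book value $59,759.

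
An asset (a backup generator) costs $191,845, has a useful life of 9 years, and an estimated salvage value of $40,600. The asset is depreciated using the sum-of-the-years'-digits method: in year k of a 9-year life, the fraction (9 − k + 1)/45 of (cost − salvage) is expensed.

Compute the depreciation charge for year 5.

Depreciable base = $191,845 − $40,600 = $151,245.
Sum of the years' digits = 9+8+7+6+5+4+3+2+1 = 45.
Year 1: $151,245 × 9/45 = $30,249. Book value $161,596.
Year 2: $151,245 × 8/45 = $26,888. Book value $134,708.
Year 3: $151,245 × 7/45 = $23,527. Book value $111,181.
Year 4: $151,245 × 6/45 = $20,166. Book value $91,015.
Year 5: $151,245 × 5/45 = $16,805. Book value $74,210.

$16,805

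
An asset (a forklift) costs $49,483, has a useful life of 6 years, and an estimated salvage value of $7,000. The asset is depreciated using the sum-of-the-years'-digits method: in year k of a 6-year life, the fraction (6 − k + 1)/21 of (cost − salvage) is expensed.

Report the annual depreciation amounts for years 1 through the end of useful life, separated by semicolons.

Depreciable base = $49,483 − $7,000 = $42,483.
Sum of the years' digits = 6+5+4+3+2+1 = 21.
Year 1: $42,483 × 6/21 = $12,138. Book value $37,345.
Year 2: $42,483 × 5/21 = $10,115. Book value $27,230.
Year 3: $42,483 × 4/21 = $8,092. Book value $19,138.
Year 4: $42,483 × 3/21 = $6,069. Book value $13,069.
Year 5: $42,483 × 2/21 = $4,046. Book value $9,023.
Year 6: $42,483 × 1/21 = $2,023. Book value $7,000.

$12,138; $10,115; $8,092; $6,069; $4,046; $2,023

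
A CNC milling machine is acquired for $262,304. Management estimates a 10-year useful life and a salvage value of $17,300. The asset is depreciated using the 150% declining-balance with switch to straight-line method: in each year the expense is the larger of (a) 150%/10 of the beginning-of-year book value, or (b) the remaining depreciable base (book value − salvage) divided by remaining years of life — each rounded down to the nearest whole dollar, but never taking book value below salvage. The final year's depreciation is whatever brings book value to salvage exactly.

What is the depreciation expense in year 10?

Depreciable base = $262,304 − $17,300 = $245,004.
Year 1: DB = ⌊$262,304 × 150%/10⌋ = $39,345; SL = ⌊$245,004/10⌋ = $24,500 → take DB $39,345. Book value $222,959.
Year 2: DB = ⌊$222,959 × 150%/10⌋ = $33,443; SL = ⌊$205,659/9⌋ = $22,851 → take DB $33,443. Book value $189,516.
Year 3: DB = ⌊$189,516 × 150%/10⌋ = $28,427; SL = ⌊$172,216/8⌋ = $21,527 → take DB $28,427. Book value $161,089.
Year 4: DB = ⌊$161,089 × 150%/10⌋ = $24,163; SL = ⌊$143,789/7⌋ = $20,541 → take DB $24,163. Book value $136,926.
Year 5: DB = ⌊$136,926 × 150%/10⌋ = $20,538; SL = ⌊$119,626/6⌋ = $19,937 → take DB $20,538. Book value $116,388.
Year 6: DB = ⌊$116,388 × 150%/10⌋ = $17,458; SL = ⌊$99,088/5⌋ = $19,817 → take SL $19,817. Book value $96,571.
Year 7: DB = ⌊$96,571 × 150%/10⌋ = $14,485; SL = ⌊$79,271/4⌋ = $19,817 → take SL $19,817. Book value $76,754.
Year 8: DB = ⌊$76,754 × 150%/10⌋ = $11,513; SL = ⌊$59,454/3⌋ = $19,818 → take SL $19,818. Book value $56,936.
Year 9: DB = ⌊$56,936 × 150%/10⌋ = $8,540; SL = ⌊$39,636/2⌋ = $19,818 → take SL $19,818. Book value $37,118.
Year 10 (final): $37,118 − $17,300 = $19,818. Book value $17,300.

$19,818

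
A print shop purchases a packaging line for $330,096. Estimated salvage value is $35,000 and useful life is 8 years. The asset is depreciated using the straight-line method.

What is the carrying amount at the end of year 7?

$71,887

Depreciable base = $330,096 − $35,000 = $295,096.
Annual expense = $295,096 / 8 = $36,887.
End of year 1: book value $293,209.
End of year 2: book value $256,322.
End of year 3: book value $219,435.
End of year 4: book value $182,548.
End of year 5: book value $145,661.
End of year 6: book value $108,774.
End of year 7: book value $71,887.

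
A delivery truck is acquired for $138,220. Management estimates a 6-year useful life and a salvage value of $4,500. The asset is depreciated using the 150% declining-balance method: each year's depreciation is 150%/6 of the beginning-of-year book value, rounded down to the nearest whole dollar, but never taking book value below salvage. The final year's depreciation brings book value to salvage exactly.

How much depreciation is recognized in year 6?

$28,301

Depreciable base = $138,220 − $4,500 = $133,720.
Year 1: ⌊$138,220 × 150%/6⌋ = $34,555. Book value $103,665.
Year 2: ⌊$103,665 × 150%/6⌋ = $25,916. Book value $77,749.
Year 3: ⌊$77,749 × 150%/6⌋ = $19,437. Book value $58,312.
Year 4: ⌊$58,312 × 150%/6⌋ = $14,578. Book value $43,734.
Year 5: ⌊$43,734 × 150%/6⌋ = $10,933. Book value $32,801.
Year 6 (final): $32,801 − $4,500 = $28,301. Book value $4,500.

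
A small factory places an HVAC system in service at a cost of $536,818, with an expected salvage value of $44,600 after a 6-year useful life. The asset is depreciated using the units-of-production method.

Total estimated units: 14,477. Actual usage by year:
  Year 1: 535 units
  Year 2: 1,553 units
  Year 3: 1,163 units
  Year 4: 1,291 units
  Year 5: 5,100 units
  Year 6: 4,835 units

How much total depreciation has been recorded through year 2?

$70,992

Depreciable base = $536,818 − $44,600 = $492,218.
Rate = $492,218 / 14,477 units = $34 per unit.
Year 1: 535 × $34 = $18,190. Book value $518,628.
Year 2: 1,553 × $34 = $52,802. Book value $465,826.
Accumulated through year 2 = $536,818 − $465,826 = $70,992.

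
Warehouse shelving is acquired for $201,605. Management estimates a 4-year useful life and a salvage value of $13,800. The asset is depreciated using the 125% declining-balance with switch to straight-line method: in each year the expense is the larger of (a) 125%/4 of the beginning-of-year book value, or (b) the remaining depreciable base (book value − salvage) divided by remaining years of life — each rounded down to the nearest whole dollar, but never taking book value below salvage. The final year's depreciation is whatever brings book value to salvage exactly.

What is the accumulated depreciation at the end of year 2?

$106,314

Depreciable base = $201,605 − $13,800 = $187,805.
Year 1: DB = ⌊$201,605 × 125%/4⌋ = $63,001; SL = ⌊$187,805/4⌋ = $46,951 → take DB $63,001. Book value $138,604.
Year 2: DB = ⌊$138,604 × 125%/4⌋ = $43,313; SL = ⌊$124,804/3⌋ = $41,601 → take DB $43,313. Book value $95,291.
Accumulated through year 2 = $201,605 − $95,291 = $106,314.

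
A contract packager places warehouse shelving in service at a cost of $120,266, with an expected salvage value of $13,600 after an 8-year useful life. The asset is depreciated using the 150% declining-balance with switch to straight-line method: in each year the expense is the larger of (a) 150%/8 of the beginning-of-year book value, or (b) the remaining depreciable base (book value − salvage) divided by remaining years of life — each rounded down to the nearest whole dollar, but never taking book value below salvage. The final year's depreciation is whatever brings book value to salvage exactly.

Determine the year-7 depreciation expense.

Depreciable base = $120,266 − $13,600 = $106,666.
Year 1: DB = ⌊$120,266 × 150%/8⌋ = $22,549; SL = ⌊$106,666/8⌋ = $13,333 → take DB $22,549. Book value $97,717.
Year 2: DB = ⌊$97,717 × 150%/8⌋ = $18,321; SL = ⌊$84,117/7⌋ = $12,016 → take DB $18,321. Book value $79,396.
Year 3: DB = ⌊$79,396 × 150%/8⌋ = $14,886; SL = ⌊$65,796/6⌋ = $10,966 → take DB $14,886. Book value $64,510.
Year 4: DB = ⌊$64,510 × 150%/8⌋ = $12,095; SL = ⌊$50,910/5⌋ = $10,182 → take DB $12,095. Book value $52,415.
Year 5: DB = ⌊$52,415 × 150%/8⌋ = $9,827; SL = ⌊$38,815/4⌋ = $9,703 → take DB $9,827. Book value $42,588.
Year 6: DB = ⌊$42,588 × 150%/8⌋ = $7,985; SL = ⌊$28,988/3⌋ = $9,662 → take SL $9,662. Book value $32,926.
Year 7: DB = ⌊$32,926 × 150%/8⌋ = $6,173; SL = ⌊$19,326/2⌋ = $9,663 → take SL $9,663. Book value $23,263.

$9,663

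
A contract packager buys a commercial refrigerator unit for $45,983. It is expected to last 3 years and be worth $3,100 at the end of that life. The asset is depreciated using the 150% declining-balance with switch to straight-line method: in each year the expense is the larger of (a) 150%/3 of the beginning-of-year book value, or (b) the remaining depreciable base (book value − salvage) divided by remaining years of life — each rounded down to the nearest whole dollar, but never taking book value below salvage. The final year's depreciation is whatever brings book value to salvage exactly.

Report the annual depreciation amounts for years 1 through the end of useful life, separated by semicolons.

$22,991; $11,496; $8,396

Depreciable base = $45,983 − $3,100 = $42,883.
Year 1: DB = ⌊$45,983 × 150%/3⌋ = $22,991; SL = ⌊$42,883/3⌋ = $14,294 → take DB $22,991. Book value $22,992.
Year 2: DB = ⌊$22,992 × 150%/3⌋ = $11,496; SL = ⌊$19,892/2⌋ = $9,946 → take DB $11,496. Book value $11,496.
Year 3 (final): $11,496 − $3,100 = $8,396. Book value $3,100.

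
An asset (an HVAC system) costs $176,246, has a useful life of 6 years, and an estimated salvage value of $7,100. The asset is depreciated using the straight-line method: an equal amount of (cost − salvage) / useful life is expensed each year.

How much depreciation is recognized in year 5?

Depreciable base = $176,246 − $7,100 = $169,146.
Annual expense = $169,146 / 6 = $28,191.

$28,191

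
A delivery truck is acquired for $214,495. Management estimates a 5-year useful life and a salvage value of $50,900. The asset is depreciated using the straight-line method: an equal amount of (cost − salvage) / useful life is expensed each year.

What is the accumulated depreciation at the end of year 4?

$130,876

Depreciable base = $214,495 − $50,900 = $163,595.
Annual expense = $163,595 / 5 = $32,719.
End of year 1: book value $181,776.
End of year 2: book value $149,057.
End of year 3: book value $116,338.
End of year 4: book value $83,619.
Accumulated through year 4 = $214,495 − $83,619 = $130,876.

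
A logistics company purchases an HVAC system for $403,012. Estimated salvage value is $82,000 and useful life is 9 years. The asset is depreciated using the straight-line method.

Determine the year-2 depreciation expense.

$35,668

Depreciable base = $403,012 − $82,000 = $321,012.
Annual expense = $321,012 / 9 = $35,668.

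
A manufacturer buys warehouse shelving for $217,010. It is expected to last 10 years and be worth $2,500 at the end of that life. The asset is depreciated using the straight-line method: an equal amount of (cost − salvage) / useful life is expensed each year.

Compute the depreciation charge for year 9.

Depreciable base = $217,010 − $2,500 = $214,510.
Annual expense = $214,510 / 10 = $21,451.

$21,451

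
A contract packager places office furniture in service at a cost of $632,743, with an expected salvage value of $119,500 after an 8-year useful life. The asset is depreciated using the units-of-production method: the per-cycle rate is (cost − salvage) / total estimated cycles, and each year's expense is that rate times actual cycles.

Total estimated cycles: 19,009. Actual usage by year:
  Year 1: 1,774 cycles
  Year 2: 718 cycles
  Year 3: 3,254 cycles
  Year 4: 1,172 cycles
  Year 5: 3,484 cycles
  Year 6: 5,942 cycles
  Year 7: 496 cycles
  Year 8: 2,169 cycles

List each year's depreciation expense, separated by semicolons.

Depreciable base = $632,743 − $119,500 = $513,243.
Rate = $513,243 / 19,009 cycles = $27 per cycle.
Year 1: 1,774 × $27 = $47,898. Book value $584,845.
Year 2: 718 × $27 = $19,386. Book value $565,459.
Year 3: 3,254 × $27 = $87,858. Book value $477,601.
Year 4: 1,172 × $27 = $31,644. Book value $445,957.
Year 5: 3,484 × $27 = $94,068. Book value $351,889.
Year 6: 5,942 × $27 = $160,434. Book value $191,455.
Year 7: 496 × $27 = $13,392. Book value $178,063.
Year 8: 2,169 × $27 = $58,563. Book value $119,500.

$47,898; $19,386; $87,858; $31,644; $94,068; $160,434; $13,392; $58,563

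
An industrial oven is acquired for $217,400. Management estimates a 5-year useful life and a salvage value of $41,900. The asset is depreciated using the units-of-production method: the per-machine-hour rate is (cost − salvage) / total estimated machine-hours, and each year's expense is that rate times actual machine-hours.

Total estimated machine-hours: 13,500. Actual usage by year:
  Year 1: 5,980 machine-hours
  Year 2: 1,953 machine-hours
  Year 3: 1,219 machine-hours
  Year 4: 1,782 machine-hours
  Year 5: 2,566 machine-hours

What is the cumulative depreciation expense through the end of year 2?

$103,129

Depreciable base = $217,400 − $41,900 = $175,500.
Rate = $175,500 / 13,500 machine-hours = $13 per machine-hour.
Year 1: 5,980 × $13 = $77,740. Book value $139,660.
Year 2: 1,953 × $13 = $25,389. Book value $114,271.
Accumulated through year 2 = $217,400 − $114,271 = $103,129.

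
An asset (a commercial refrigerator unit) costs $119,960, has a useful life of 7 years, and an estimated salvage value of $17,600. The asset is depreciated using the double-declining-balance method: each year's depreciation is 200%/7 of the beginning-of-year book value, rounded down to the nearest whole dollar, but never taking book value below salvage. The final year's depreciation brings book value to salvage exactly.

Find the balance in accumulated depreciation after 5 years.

Depreciable base = $119,960 − $17,600 = $102,360.
Year 1: ⌊$119,960 × 200%/7⌋ = $34,274. Book value $85,686.
Year 2: ⌊$85,686 × 200%/7⌋ = $24,481. Book value $61,205.
Year 3: ⌊$61,205 × 200%/7⌋ = $17,487. Book value $43,718.
Year 4: ⌊$43,718 × 200%/7⌋ = $12,490. Book value $31,228.
Year 5: ⌊$31,228 × 200%/7⌋ = $8,922. Book value $22,306.
Accumulated through year 5 = $119,960 − $22,306 = $97,654.

$97,654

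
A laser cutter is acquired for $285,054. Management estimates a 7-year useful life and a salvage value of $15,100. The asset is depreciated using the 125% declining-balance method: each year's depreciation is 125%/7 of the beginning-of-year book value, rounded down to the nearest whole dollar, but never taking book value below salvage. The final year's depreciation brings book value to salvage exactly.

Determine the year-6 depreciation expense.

Depreciable base = $285,054 − $15,100 = $269,954.
Year 1: ⌊$285,054 × 125%/7⌋ = $50,902. Book value $234,152.
Year 2: ⌊$234,152 × 125%/7⌋ = $41,812. Book value $192,340.
Year 3: ⌊$192,340 × 125%/7⌋ = $34,346. Book value $157,994.
Year 4: ⌊$157,994 × 125%/7⌋ = $28,213. Book value $129,781.
Year 5: ⌊$129,781 × 125%/7⌋ = $23,175. Book value $106,606.
Year 6: ⌊$106,606 × 125%/7⌋ = $19,036. Book value $87,570.

$19,036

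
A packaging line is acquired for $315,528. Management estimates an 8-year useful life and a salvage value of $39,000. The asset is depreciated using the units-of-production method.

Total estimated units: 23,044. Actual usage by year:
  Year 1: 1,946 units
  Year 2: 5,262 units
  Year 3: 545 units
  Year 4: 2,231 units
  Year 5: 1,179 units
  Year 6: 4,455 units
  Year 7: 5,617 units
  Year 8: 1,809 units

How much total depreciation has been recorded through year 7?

$254,820

Depreciable base = $315,528 − $39,000 = $276,528.
Rate = $276,528 / 23,044 units = $12 per unit.
Year 1: 1,946 × $12 = $23,352. Book value $292,176.
Year 2: 5,262 × $12 = $63,144. Book value $229,032.
Year 3: 545 × $12 = $6,540. Book value $222,492.
Year 4: 2,231 × $12 = $26,772. Book value $195,720.
Year 5: 1,179 × $12 = $14,148. Book value $181,572.
Year 6: 4,455 × $12 = $53,460. Book value $128,112.
Year 7: 5,617 × $12 = $67,404. Book value $60,708.
Accumulated through year 7 = $315,528 − $60,708 = $254,820.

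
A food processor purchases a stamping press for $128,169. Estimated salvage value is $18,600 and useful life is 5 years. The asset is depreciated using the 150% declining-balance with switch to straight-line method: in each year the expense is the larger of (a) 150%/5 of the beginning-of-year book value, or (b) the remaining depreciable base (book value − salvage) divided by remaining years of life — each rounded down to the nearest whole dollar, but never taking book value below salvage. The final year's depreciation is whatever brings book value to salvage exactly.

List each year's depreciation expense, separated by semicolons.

Depreciable base = $128,169 − $18,600 = $109,569.
Year 1: DB = ⌊$128,169 × 150%/5⌋ = $38,450; SL = ⌊$109,569/5⌋ = $21,913 → take DB $38,450. Book value $89,719.
Year 2: DB = ⌊$89,719 × 150%/5⌋ = $26,915; SL = ⌊$71,119/4⌋ = $17,779 → take DB $26,915. Book value $62,804.
Year 3: DB = ⌊$62,804 × 150%/5⌋ = $18,841; SL = ⌊$44,204/3⌋ = $14,734 → take DB $18,841. Book value $43,963.
Year 4: DB = ⌊$43,963 × 150%/5⌋ = $13,188; SL = ⌊$25,363/2⌋ = $12,681 → take DB $13,188. Book value $30,775.
Year 5 (final): $30,775 − $18,600 = $12,175. Book value $18,600.

$38,450; $26,915; $18,841; $13,188; $12,175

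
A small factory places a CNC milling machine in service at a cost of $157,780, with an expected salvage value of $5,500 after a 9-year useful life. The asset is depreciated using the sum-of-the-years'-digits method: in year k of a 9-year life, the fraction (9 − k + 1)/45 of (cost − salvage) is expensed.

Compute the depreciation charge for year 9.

$3,384

Depreciable base = $157,780 − $5,500 = $152,280.
Sum of the years' digits = 9+8+7+6+5+4+3+2+1 = 45.
Year 1: $152,280 × 9/45 = $30,456. Book value $127,324.
Year 2: $152,280 × 8/45 = $27,072. Book value $100,252.
Year 3: $152,280 × 7/45 = $23,688. Book value $76,564.
Year 4: $152,280 × 6/45 = $20,304. Book value $56,260.
Year 5: $152,280 × 5/45 = $16,920. Book value $39,340.
Year 6: $152,280 × 4/45 = $13,536. Book value $25,804.
Year 7: $152,280 × 3/45 = $10,152. Book value $15,652.
Year 8: $152,280 × 2/45 = $6,768. Book value $8,884.
Year 9: $152,280 × 1/45 = $3,384. Book value $5,500.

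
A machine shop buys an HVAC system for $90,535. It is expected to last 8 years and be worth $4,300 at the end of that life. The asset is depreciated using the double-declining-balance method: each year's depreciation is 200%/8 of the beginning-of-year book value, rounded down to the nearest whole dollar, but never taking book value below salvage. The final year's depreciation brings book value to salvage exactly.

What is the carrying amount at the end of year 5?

$21,486

Depreciable base = $90,535 − $4,300 = $86,235.
Year 1: ⌊$90,535 × 200%/8⌋ = $22,633. Book value $67,902.
Year 2: ⌊$67,902 × 200%/8⌋ = $16,975. Book value $50,927.
Year 3: ⌊$50,927 × 200%/8⌋ = $12,731. Book value $38,196.
Year 4: ⌊$38,196 × 200%/8⌋ = $9,549. Book value $28,647.
Year 5: ⌊$28,647 × 200%/8⌋ = $7,161. Book value $21,486.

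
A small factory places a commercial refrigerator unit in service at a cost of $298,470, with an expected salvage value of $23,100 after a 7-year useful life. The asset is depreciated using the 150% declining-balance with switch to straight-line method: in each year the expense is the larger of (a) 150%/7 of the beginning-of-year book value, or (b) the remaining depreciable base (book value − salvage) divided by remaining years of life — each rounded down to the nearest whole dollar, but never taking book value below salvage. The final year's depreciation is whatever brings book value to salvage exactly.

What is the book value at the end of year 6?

Depreciable base = $298,470 − $23,100 = $275,370.
Year 1: DB = ⌊$298,470 × 150%/7⌋ = $63,957; SL = ⌊$275,370/7⌋ = $39,338 → take DB $63,957. Book value $234,513.
Year 2: DB = ⌊$234,513 × 150%/7⌋ = $50,252; SL = ⌊$211,413/6⌋ = $35,235 → take DB $50,252. Book value $184,261.
Year 3: DB = ⌊$184,261 × 150%/7⌋ = $39,484; SL = ⌊$161,161/5⌋ = $32,232 → take DB $39,484. Book value $144,777.
Year 4: DB = ⌊$144,777 × 150%/7⌋ = $31,023; SL = ⌊$121,677/4⌋ = $30,419 → take DB $31,023. Book value $113,754.
Year 5: DB = ⌊$113,754 × 150%/7⌋ = $24,375; SL = ⌊$90,654/3⌋ = $30,218 → take SL $30,218. Book value $83,536.
Year 6: DB = ⌊$83,536 × 150%/7⌋ = $17,900; SL = ⌊$60,436/2⌋ = $30,218 → take SL $30,218. Book value $53,318.

$53,318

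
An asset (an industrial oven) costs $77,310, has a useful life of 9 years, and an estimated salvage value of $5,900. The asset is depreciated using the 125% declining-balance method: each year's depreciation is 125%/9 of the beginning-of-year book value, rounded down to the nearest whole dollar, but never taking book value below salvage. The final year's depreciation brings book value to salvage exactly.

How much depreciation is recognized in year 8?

$3,770

Depreciable base = $77,310 − $5,900 = $71,410.
Year 1: ⌊$77,310 × 125%/9⌋ = $10,737. Book value $66,573.
Year 2: ⌊$66,573 × 125%/9⌋ = $9,246. Book value $57,327.
Year 3: ⌊$57,327 × 125%/9⌋ = $7,962. Book value $49,365.
Year 4: ⌊$49,365 × 125%/9⌋ = $6,856. Book value $42,509.
Year 5: ⌊$42,509 × 125%/9⌋ = $5,904. Book value $36,605.
Year 6: ⌊$36,605 × 125%/9⌋ = $5,084. Book value $31,521.
Year 7: ⌊$31,521 × 125%/9⌋ = $4,377. Book value $27,144.
Year 8: ⌊$27,144 × 125%/9⌋ = $3,770. Book value $23,374.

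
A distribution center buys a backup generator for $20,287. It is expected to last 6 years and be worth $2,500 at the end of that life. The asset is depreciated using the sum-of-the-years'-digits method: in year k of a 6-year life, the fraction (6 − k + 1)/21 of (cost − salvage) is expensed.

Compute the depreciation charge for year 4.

Depreciable base = $20,287 − $2,500 = $17,787.
Sum of the years' digits = 6+5+4+3+2+1 = 21.
Year 1: $17,787 × 6/21 = $5,082. Book value $15,205.
Year 2: $17,787 × 5/21 = $4,235. Book value $10,970.
Year 3: $17,787 × 4/21 = $3,388. Book value $7,582.
Year 4: $17,787 × 3/21 = $2,541. Book value $5,041.

$2,541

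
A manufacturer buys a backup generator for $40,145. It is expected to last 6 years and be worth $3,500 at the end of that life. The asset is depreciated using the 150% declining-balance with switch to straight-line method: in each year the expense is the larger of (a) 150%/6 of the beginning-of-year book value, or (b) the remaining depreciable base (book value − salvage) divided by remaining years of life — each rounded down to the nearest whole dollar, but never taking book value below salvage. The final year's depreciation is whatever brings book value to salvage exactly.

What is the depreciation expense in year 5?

Depreciable base = $40,145 − $3,500 = $36,645.
Year 1: DB = ⌊$40,145 × 150%/6⌋ = $10,036; SL = ⌊$36,645/6⌋ = $6,107 → take DB $10,036. Book value $30,109.
Year 2: DB = ⌊$30,109 × 150%/6⌋ = $7,527; SL = ⌊$26,609/5⌋ = $5,321 → take DB $7,527. Book value $22,582.
Year 3: DB = ⌊$22,582 × 150%/6⌋ = $5,645; SL = ⌊$19,082/4⌋ = $4,770 → take DB $5,645. Book value $16,937.
Year 4: DB = ⌊$16,937 × 150%/6⌋ = $4,234; SL = ⌊$13,437/3⌋ = $4,479 → take SL $4,479. Book value $12,458.
Year 5: DB = ⌊$12,458 × 150%/6⌋ = $3,114; SL = ⌊$8,958/2⌋ = $4,479 → take SL $4,479. Book value $7,979.

$4,479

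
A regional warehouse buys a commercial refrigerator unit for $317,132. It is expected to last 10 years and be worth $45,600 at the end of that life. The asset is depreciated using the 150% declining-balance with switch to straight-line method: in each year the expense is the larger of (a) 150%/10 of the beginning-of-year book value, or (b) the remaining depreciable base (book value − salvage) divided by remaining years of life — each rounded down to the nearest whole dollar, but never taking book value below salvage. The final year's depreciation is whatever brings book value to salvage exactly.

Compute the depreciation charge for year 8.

Depreciable base = $317,132 − $45,600 = $271,532.
Year 1: DB = ⌊$317,132 × 150%/10⌋ = $47,569; SL = ⌊$271,532/10⌋ = $27,153 → take DB $47,569. Book value $269,563.
Year 2: DB = ⌊$269,563 × 150%/10⌋ = $40,434; SL = ⌊$223,963/9⌋ = $24,884 → take DB $40,434. Book value $229,129.
Year 3: DB = ⌊$229,129 × 150%/10⌋ = $34,369; SL = ⌊$183,529/8⌋ = $22,941 → take DB $34,369. Book value $194,760.
Year 4: DB = ⌊$194,760 × 150%/10⌋ = $29,214; SL = ⌊$149,160/7⌋ = $21,308 → take DB $29,214. Book value $165,546.
Year 5: DB = ⌊$165,546 × 150%/10⌋ = $24,831; SL = ⌊$119,946/6⌋ = $19,991 → take DB $24,831. Book value $140,715.
Year 6: DB = ⌊$140,715 × 150%/10⌋ = $21,107; SL = ⌊$95,115/5⌋ = $19,023 → take DB $21,107. Book value $119,608.
Year 7: DB = ⌊$119,608 × 150%/10⌋ = $17,941; SL = ⌊$74,008/4⌋ = $18,502 → take SL $18,502. Book value $101,106.
Year 8: DB = ⌊$101,106 × 150%/10⌋ = $15,165; SL = ⌊$55,506/3⌋ = $18,502 → take SL $18,502. Book value $82,604.

$18,502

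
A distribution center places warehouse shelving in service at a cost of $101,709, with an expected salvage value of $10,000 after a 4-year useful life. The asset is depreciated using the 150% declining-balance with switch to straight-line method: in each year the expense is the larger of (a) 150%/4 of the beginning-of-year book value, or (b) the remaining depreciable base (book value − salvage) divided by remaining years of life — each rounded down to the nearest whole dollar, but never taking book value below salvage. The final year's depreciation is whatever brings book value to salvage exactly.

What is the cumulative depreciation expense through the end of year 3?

$76,877

Depreciable base = $101,709 − $10,000 = $91,709.
Year 1: DB = ⌊$101,709 × 150%/4⌋ = $38,140; SL = ⌊$91,709/4⌋ = $22,927 → take DB $38,140. Book value $63,569.
Year 2: DB = ⌊$63,569 × 150%/4⌋ = $23,838; SL = ⌊$53,569/3⌋ = $17,856 → take DB $23,838. Book value $39,731.
Year 3: DB = ⌊$39,731 × 150%/4⌋ = $14,899; SL = ⌊$29,731/2⌋ = $14,865 → take DB $14,899. Book value $24,832.
Accumulated through year 3 = $101,709 − $24,832 = $76,877.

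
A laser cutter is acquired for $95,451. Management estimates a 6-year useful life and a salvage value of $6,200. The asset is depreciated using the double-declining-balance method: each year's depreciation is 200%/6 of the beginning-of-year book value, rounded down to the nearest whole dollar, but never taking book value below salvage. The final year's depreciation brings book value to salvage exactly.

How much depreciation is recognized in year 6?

$6,370

Depreciable base = $95,451 − $6,200 = $89,251.
Year 1: ⌊$95,451 × 200%/6⌋ = $31,817. Book value $63,634.
Year 2: ⌊$63,634 × 200%/6⌋ = $21,211. Book value $42,423.
Year 3: ⌊$42,423 × 200%/6⌋ = $14,141. Book value $28,282.
Year 4: ⌊$28,282 × 200%/6⌋ = $9,427. Book value $18,855.
Year 5: ⌊$18,855 × 200%/6⌋ = $6,285. Book value $12,570.
Year 6 (final): $12,570 − $6,200 = $6,370. Book value $6,200.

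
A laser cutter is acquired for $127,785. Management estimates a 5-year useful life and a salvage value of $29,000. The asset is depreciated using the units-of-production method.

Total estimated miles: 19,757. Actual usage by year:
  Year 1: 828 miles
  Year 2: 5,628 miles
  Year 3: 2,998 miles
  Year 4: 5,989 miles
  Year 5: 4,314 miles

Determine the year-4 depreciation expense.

$29,945

Depreciable base = $127,785 − $29,000 = $98,785.
Rate = $98,785 / 19,757 miles = $5 per mile.
Year 1: 828 × $5 = $4,140. Book value $123,645.
Year 2: 5,628 × $5 = $28,140. Book value $95,505.
Year 3: 2,998 × $5 = $14,990. Book value $80,515.
Year 4: 5,989 × $5 = $29,945. Book value $50,570.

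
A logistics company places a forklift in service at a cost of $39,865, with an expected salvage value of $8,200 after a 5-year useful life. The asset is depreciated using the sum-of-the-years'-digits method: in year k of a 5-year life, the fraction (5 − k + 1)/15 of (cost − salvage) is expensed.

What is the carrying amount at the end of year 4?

Depreciable base = $39,865 − $8,200 = $31,665.
Sum of the years' digits = 5+4+3+2+1 = 15.
Year 1: $31,665 × 5/15 = $10,555. Book value $29,310.
Year 2: $31,665 × 4/15 = $8,444. Book value $20,866.
Year 3: $31,665 × 3/15 = $6,333. Book value $14,533.
Year 4: $31,665 × 2/15 = $4,222. Book value $10,311.

$10,311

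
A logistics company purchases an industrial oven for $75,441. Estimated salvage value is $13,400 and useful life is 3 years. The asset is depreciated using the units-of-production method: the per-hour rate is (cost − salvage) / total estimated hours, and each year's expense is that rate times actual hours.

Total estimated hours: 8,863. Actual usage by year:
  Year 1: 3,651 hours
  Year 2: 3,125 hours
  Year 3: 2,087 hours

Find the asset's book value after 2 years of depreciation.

$28,009

Depreciable base = $75,441 − $13,400 = $62,041.
Rate = $62,041 / 8,863 hours = $7 per hour.
Year 1: 3,651 × $7 = $25,557. Book value $49,884.
Year 2: 3,125 × $7 = $21,875. Book value $28,009.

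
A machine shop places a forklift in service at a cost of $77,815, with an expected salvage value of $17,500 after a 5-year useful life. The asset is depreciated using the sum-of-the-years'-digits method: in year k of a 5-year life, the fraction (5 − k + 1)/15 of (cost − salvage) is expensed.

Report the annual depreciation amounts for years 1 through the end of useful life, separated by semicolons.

$20,105; $16,084; $12,063; $8,042; $4,021

Depreciable base = $77,815 − $17,500 = $60,315.
Sum of the years' digits = 5+4+3+2+1 = 15.
Year 1: $60,315 × 5/15 = $20,105. Book value $57,710.
Year 2: $60,315 × 4/15 = $16,084. Book value $41,626.
Year 3: $60,315 × 3/15 = $12,063. Book value $29,563.
Year 4: $60,315 × 2/15 = $8,042. Book value $21,521.
Year 5: $60,315 × 1/15 = $4,021. Book value $17,500.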